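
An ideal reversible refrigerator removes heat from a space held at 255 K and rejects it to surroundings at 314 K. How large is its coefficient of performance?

COP_R = T_C/(T_H − T_C) = 255.00/(314.00 − 255.00) = 4.322.

COP_R ≈ 4.322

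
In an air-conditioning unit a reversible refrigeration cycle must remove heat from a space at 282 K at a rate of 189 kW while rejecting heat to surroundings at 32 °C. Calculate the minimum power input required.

T_H = 32 °C → 32 + 273.15 = 305.15 K.
Carnot COP: COP_R = T_C/(T_H − T_C) = 282.00/23.15 = 12.1814.
W = Q_C/COP_R = 189/12.1814 = 15.52 kW.

Ẇ_in ≈ 15.52 kW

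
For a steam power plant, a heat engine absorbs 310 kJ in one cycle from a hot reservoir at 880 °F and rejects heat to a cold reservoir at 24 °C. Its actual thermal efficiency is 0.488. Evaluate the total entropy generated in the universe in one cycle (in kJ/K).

ΔS_univ ≈ 0.1176 kJ/K

T_H = 880 °F → (880 − 32) × 5/9 = 471.11 °C = 744.26 K.
T_C = 24 °C → 24 + 273.15 = 297.15 K.
W = η·Q_H = 0.488 × 310 = 151.3 kJ, so Q_C = Q_H − W = 158.7 kJ.
Reservoir entropy changes: ΔS_H = −Q_H/T_H = −310/744.26 = -0.4165 kJ/K and ΔS_C = +Q_C/T_C = 158.7/297.15 = 0.5341 kJ/K.
ΔS_univ = −Q_H/T_H + Q_C/T_C = 0.1176 kJ/K (> 0, since η = 0.488 < η_Carnot = 0.601).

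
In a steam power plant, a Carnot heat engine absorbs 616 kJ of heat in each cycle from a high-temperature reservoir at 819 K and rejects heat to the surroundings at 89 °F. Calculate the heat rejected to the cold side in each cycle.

Q_C ≈ 229 kJ

T_C = 89 °F → (89 − 32) × 5/9 = 31.67 °C = 304.82 K.
The Carnot efficiency is η = 1 − T_C/T_H = 1 − 304.82/819.00 = 0.6278.
For a reversible cycle Q_C/Q_H = T_C/T_H, so Q_C = 616 × 304.82/819.00 = 229 kJ.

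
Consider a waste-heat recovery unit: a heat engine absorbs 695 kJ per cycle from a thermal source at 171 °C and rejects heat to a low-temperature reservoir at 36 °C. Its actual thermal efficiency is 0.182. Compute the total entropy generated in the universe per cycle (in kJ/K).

ΔS_univ ≈ 0.2742 kJ/K

T_H = 171 °C → 171 + 273.15 = 444.15 K.
T_C = 36 °C → 36 + 273.15 = 309.15 K.
W = η·Q_H = 0.182 × 695 = 126.5 kJ, so Q_C = Q_H − W = 568.5 kJ.
Reservoir entropy changes: ΔS_H = −Q_H/T_H = −695/444.15 = -1.565 kJ/K and ΔS_C = +Q_C/T_C = 568.5/309.15 = 1.839 kJ/K.
ΔS_univ = −Q_H/T_H + Q_C/T_C = 0.2742 kJ/K (> 0, since η = 0.182 < η_Carnot = 0.304).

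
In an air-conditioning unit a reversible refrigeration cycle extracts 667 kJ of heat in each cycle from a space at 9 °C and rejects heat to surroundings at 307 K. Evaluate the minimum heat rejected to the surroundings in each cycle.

T_C = 9 °C → 9 + 273.15 = 282.15 K.
For a reversible cycle Q_H/Q_C = T_H/T_C, so Q_H = Q_C·T_H/T_C = 667 × 307.00/282.15 = 726 kJ.

Q_H ≈ 726 kJ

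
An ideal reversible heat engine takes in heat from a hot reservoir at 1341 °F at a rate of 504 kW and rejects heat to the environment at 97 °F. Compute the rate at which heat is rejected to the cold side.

Q̇_C ≈ 156 kW

T_H = 1341 °F → (1341 − 32) × 5/9 = 727.22 °C = 1000.37 K.
T_C = 97 °F → (97 − 32) × 5/9 = 36.11 °C = 309.26 K.
η_rev = 1 − T_C/T_H = 1 − 309.26/1000.37 = 0.6909.
For a reversible cycle Q_C/Q_H = T_C/T_H, so Q_C = 504 × 309.26/1000.37 = 156 kW.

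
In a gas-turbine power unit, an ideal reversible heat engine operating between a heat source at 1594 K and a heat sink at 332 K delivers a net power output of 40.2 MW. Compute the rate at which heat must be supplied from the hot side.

Since the cycle is reversible, η = 1 − T_C/T_H = 1 − 332.00/1594.00 = 0.7917.
Q_H = W/η = 40.2/0.7917 = 50.8 MW.

Q̇_H ≈ 50.8 MW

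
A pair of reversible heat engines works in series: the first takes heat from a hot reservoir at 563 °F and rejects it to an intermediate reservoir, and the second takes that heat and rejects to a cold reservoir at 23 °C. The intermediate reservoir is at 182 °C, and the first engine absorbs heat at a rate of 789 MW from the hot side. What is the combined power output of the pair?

T_H = 563 °F → (563 − 32) × 5/9 = 295.00 °C = 568.15 K.
T_C = 23 °C → 23 + 273.15 = 296.15 K.
Two reversible stages in series are equivalent to a single Carnot engine between T_H and T_C, so η_total = 1 − T_C/T_H = 1 − 296.15/568.15 = 0.4787.
W_total = η_total · Q_H = 0.4787 × 789 = 377.7 MW.

Ẇ_total ≈ 377.7 MW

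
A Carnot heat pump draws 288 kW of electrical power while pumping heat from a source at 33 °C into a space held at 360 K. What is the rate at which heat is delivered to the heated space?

Q̇_H ≈ 1930 kW

T_C = 33 °C → 33 + 273.15 = 306.15 K.
Reversible heating COP: COP_HP = T_H/(T_H − T_C) = 360.00/53.85 = 6.6852.
Q_H = COP_HP · W = 6.6852 × 288 = 1930 kW.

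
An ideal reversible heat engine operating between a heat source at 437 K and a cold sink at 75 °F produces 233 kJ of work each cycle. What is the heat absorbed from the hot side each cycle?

T_C = 75 °F → (75 − 32) × 5/9 = 23.89 °C = 297.04 K.
Carnot efficiency: η = 1 − T_C/T_H = 1 − 297.04/437.00 = 0.3203.
Q_H = W/η = 233/0.3203 = 727 kJ.

Q_H ≈ 727 kJ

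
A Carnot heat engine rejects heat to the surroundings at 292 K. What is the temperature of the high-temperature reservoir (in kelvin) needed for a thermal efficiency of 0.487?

T_H ≈ 569 K

From η = 1 − T_C/T_H, solving for T_H gives T_H = T_C/(1 − η) = 292.00/(1 − 0.487) = 569 K.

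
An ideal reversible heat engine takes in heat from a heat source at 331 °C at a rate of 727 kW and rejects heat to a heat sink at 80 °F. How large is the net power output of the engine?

Ẇ ≈ 366 kW

T_H = 331 °C → 331 + 273.15 = 604.15 K.
T_C = 80 °F → (80 − 32) × 5/9 = 26.67 °C = 299.82 K.
The Carnot efficiency is η = 1 − T_C/T_H = 1 − 299.82/604.15 = 0.5037.
W = η·Q_H = 0.5037 × 727 = 366 kW.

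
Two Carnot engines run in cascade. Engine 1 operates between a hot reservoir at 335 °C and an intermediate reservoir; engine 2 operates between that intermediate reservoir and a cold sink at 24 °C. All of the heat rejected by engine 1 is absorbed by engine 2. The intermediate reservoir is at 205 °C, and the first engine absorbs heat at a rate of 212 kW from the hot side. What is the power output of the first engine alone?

T_H = 335 °C → 335 + 273.15 = 608.15 K.
T_C = 24 °C → 24 + 273.15 = 297.15 K.
T_m = 205 °C → 205 + 273.15 = 478.15 K.
First-stage efficiency η₁ = 1 − T_m/T_H = 1 − 478.15/608.15 = 0.2138.
W₁ = η₁·Q_H = 0.2138 × 212 = 45.3 kW.

Ẇ₁ ≈ 45.3 kW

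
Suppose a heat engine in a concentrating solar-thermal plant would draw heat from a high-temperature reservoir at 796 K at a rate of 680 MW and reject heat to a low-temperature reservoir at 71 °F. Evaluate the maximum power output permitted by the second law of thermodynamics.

Ẇ_max ≈ 428.1 MW

T_C = 71 °F → (71 − 32) × 5/9 = 21.67 °C = 294.82 K.
The second-law ceiling is the Carnot efficiency, η_max = 1 − T_C/T_H = 1 − 294.82/796.00 = 0.6296.
W_max = η_max · Q_H = 0.6296 × 680 = 428.1 MW.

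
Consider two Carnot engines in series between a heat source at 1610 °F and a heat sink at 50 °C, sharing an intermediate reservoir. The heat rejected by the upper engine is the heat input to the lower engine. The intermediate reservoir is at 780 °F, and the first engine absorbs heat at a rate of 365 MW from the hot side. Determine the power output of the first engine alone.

T_H = 1610 °F → (1610 − 32) × 5/9 = 876.67 °C = 1149.82 K.
T_C = 50 °C → 50 + 273.15 = 323.15 K.
T_m = 780 °F → (780 − 32) × 5/9 = 415.56 °C = 688.71 K.
First-stage efficiency η₁ = 1 − T_m/T_H = 1 − 688.71/1149.82 = 0.4010.
W₁ = η₁·Q_H = 0.4010 × 365 = 146 MW.

Ẇ₁ ≈ 146 MW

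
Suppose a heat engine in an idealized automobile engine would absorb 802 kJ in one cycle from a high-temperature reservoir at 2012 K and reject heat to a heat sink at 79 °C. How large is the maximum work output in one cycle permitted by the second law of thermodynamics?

T_C = 79 °C → 79 + 273.15 = 352.15 K.
The second-law ceiling is the Carnot efficiency, η_max = 1 − T_C/T_H = 1 − 352.15/2012.00 = 0.8250.
W_max = η_max · Q_H = 0.8250 × 802 = 661.6 kJ.

W_max ≈ 661.6 kJ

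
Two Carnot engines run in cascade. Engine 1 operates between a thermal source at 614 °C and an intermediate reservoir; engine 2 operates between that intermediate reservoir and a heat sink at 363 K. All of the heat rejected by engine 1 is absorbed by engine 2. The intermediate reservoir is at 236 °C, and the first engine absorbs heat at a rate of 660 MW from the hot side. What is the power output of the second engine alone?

Ẇ₂ ≈ 109 MW

T_H = 614 °C → 614 + 273.15 = 887.15 K.
T_m = 236 °C → 236 + 273.15 = 509.15 K.
Heat entering the second stage: Q_m = Q_H·(T_m/T_H) = 660 × 509.15/887.15 = 379 MW.
Second-stage efficiency η₂ = 1 − T_C/T_m = 1 − 363.00/509.15 = 0.2870, so W₂ = η₂·Q_m = 109 MW.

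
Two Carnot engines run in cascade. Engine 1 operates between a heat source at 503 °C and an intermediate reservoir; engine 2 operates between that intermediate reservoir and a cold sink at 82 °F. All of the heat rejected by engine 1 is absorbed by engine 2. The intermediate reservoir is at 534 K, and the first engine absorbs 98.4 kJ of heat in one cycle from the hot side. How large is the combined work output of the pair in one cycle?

T_H = 503 °C → 503 + 273.15 = 776.15 K.
T_C = 82 °F → (82 − 32) × 5/9 = 27.78 °C = 300.93 K.
Two reversible stages in series are equivalent to a single Carnot engine between T_H and T_C, so η_total = 1 − T_C/T_H = 1 − 300.93/776.15 = 0.6123.
W_total = η_total · Q_H = 0.6123 × 98.4 = 60.25 kJ.

W_total ≈ 60.25 kJ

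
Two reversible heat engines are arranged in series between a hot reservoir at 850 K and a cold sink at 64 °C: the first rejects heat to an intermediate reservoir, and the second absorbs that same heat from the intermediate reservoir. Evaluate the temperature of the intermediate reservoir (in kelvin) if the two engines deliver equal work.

T_C = 64 °C → 64 + 273.15 = 337.15 K.
For reversible stages Q_m = Q_H·(T_m/T_H). Setting W₁ = Q_H(1 − T_m/T_H) equal to W₂ = Q_m(1 − T_C/T_m) = Q_H·(T_m − T_C)/T_H gives T_H − T_m = T_m − T_C, so T_m = (T_H + T_C)/2 = (850.00 + 337.15)/2 = 594 K.

T_m ≈ 594 K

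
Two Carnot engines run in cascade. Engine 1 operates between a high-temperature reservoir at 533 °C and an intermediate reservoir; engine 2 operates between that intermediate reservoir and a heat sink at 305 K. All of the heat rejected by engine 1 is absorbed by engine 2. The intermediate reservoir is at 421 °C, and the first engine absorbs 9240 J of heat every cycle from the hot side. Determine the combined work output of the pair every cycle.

W_total ≈ 5744 J

T_H = 533 °C → 533 + 273.15 = 806.15 K.
Two reversible stages in series are equivalent to a single Carnot engine between T_H and T_C, so η_total = 1 − T_C/T_H = 1 − 305.00/806.15 = 0.6217.
W_total = η_total · Q_H = 0.6217 × 9240 = 5744 J.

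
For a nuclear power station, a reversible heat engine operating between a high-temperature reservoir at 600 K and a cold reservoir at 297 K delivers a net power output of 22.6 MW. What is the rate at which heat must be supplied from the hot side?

Carnot efficiency: η = 1 − T_C/T_H = 1 − 297.00/600.00 = 0.5050.
Q_H = W/η = 22.6/0.5050 = 44.75 MW.

Q̇_H ≈ 44.75 MW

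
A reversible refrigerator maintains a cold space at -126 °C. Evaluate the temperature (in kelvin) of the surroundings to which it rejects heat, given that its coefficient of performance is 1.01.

T_H ≈ 293 K

T_C = -126 °C → -126 + 273.15 = 147.15 K.
COP_R = T_C/(T_H − T_C) ⇒ T_H = T_C·(1 + 1/COP_R) = 147.15 × (1 + 1/1.01) = 293 K.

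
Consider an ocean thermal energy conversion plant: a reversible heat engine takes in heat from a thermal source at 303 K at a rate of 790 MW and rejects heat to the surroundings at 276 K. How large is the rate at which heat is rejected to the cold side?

Q̇_C ≈ 720 MW

η_rev = 1 − T_C/T_H = 1 − 276.00/303.00 = 0.0891.
For a reversible cycle Q_C/Q_H = T_C/T_H, so Q_C = 790 × 276.00/303.00 = 720 MW.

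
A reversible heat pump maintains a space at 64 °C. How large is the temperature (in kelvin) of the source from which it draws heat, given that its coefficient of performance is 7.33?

T_C ≈ 291 K

T_H = 64 °C → 64 + 273.15 = 337.15 K.
COP_HP = T_H/(T_H − T_C) ⇒ T_C = T_H·(COP_HP − 1)/COP_HP = 337.15 × (7.33 − 1)/7.33 = 291 K.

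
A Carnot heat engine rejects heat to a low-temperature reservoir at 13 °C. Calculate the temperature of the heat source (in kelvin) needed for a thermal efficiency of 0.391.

T_C = 13 °C → 13 + 273.15 = 286.15 K.
From η = 1 − T_C/T_H, solving for T_H gives T_H = T_C/(1 − η) = 286.15/(1 − 0.391) = 469.9 K.

T_H ≈ 469.9 K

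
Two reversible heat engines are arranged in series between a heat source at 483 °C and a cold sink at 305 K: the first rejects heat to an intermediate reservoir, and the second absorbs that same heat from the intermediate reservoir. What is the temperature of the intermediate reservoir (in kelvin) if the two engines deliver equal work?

T_m ≈ 531 K

T_H = 483 °C → 483 + 273.15 = 756.15 K.
For reversible stages Q_m = Q_H·(T_m/T_H). Setting W₁ = Q_H(1 − T_m/T_H) equal to W₂ = Q_m(1 − T_C/T_m) = Q_H·(T_m − T_C)/T_H gives T_H − T_m = T_m − T_C, so T_m = (T_H + T_C)/2 = (756.15 + 305.00)/2 = 531 K.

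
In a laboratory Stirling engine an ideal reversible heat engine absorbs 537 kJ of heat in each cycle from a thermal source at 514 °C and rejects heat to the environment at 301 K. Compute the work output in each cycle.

W ≈ 332 kJ

T_H = 514 °C → 514 + 273.15 = 787.15 K.
Carnot efficiency: η = 1 − T_C/T_H = 1 − 301.00/787.15 = 0.6176.
W = η·Q_H = 0.6176 × 537 = 332 kJ.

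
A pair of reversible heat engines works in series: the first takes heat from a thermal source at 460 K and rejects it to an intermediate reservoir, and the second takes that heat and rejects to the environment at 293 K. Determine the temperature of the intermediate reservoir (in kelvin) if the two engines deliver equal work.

T_m ≈ 376 K

For reversible stages Q_m = Q_H·(T_m/T_H). Setting W₁ = Q_H(1 − T_m/T_H) equal to W₂ = Q_m(1 − T_C/T_m) = Q_H·(T_m − T_C)/T_H gives T_H − T_m = T_m − T_C, so T_m = (T_H + T_C)/2 = (460.00 + 293.00)/2 = 376 K.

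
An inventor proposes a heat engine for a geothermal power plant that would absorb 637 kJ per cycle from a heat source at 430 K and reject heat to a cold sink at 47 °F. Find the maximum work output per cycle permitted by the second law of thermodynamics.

T_C = 47 °F → (47 − 32) × 5/9 = 8.33 °C = 281.48 K.
The upper bound on efficiency is η_max = 1 − T_C/T_H = 1 − 281.48/430.00 = 0.3454.
W_max = η_max · Q_H = 0.3454 × 637 = 220 kJ.

W_max ≈ 220 kJ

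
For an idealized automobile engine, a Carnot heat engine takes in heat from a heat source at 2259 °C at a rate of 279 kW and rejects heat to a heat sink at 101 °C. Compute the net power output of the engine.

Ẇ ≈ 237.8 kW

T_H = 2259 °C → 2259 + 273.15 = 2532.15 K.
T_C = 101 °C → 101 + 273.15 = 374.15 K.
Carnot efficiency: η = 1 − T_C/T_H = 1 − 374.15/2532.15 = 0.8522.
W = η·Q_H = 0.8522 × 279 = 237.8 kW.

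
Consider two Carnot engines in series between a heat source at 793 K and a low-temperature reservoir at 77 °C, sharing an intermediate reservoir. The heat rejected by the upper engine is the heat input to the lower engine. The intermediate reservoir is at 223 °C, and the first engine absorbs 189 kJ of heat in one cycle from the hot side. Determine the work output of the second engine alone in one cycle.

W₂ ≈ 34.80 kJ

T_C = 77 °C → 77 + 273.15 = 350.15 K.
T_m = 223 °C → 223 + 273.15 = 496.15 K.
Heat entering the second stage: Q_m = Q_H·(T_m/T_H) = 189 × 496.15/793.00 = 118.3 kJ.
Second-stage efficiency η₂ = 1 − T_C/T_m = 1 − 350.15/496.15 = 0.2943, so W₂ = η₂·Q_m = 34.80 kJ.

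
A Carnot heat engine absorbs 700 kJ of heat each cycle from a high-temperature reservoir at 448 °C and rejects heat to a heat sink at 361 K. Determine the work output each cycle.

W ≈ 349.6 kJ

T_H = 448 °C → 448 + 273.15 = 721.15 K.
η_rev = 1 − T_C/T_H = 1 − 361.00/721.15 = 0.4994.
W = η·Q_H = 0.4994 × 700 = 349.6 kJ.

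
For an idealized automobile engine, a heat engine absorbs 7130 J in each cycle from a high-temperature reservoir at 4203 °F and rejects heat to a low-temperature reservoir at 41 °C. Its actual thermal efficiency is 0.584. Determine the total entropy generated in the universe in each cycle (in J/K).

ΔS_univ ≈ 6.689 J/K

T_H = 4203 °F → (4203 − 32) × 5/9 = 2317.22 °C = 2590.37 K.
T_C = 41 °C → 41 + 273.15 = 314.15 K.
W = η·Q_H = 0.584 × 7130 = 4164 J, so Q_C = Q_H − W = 2966 J.
Reservoir entropy changes: ΔS_H = −Q_H/T_H = −7130/2590.37 = -2.753 J/K and ΔS_C = +Q_C/T_C = 2966/314.15 = 9.442 J/K.
ΔS_univ = −Q_H/T_H + Q_C/T_C = 6.689 J/K (> 0, since η = 0.584 < η_Carnot = 0.879).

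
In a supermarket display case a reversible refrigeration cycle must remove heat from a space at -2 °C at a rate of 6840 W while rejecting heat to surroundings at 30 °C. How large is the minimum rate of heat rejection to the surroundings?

T_H = 30 °C → 30 + 273.15 = 303.15 K.
T_C = -2 °C → -2 + 273.15 = 271.15 K.
For a reversible cycle Q_H/Q_C = T_H/T_C, so Q_H = Q_C·T_H/T_C = 6840 × 303.15/271.15 = 7650 W.

Q̇_H ≈ 7650 W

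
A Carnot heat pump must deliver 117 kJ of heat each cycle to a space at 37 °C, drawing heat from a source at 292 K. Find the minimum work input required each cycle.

T_H = 37 °C → 37 + 273.15 = 310.15 K.
COP_HP = T_H/(T_H − T_C) = 310.15/18.15 = 17.0882.
W = Q_H/COP_HP = 117/17.0882 = 6.847 kJ.

W_in ≈ 6.847 kJ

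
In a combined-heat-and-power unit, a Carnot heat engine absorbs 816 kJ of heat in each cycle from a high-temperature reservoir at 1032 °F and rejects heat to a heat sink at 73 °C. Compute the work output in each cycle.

W ≈ 475 kJ

T_H = 1032 °F → (1032 − 32) × 5/9 = 555.56 °C = 828.71 K.
T_C = 73 °C → 73 + 273.15 = 346.15 K.
η_rev = 1 − T_C/T_H = 1 − 346.15/828.71 = 0.5823.
W = η·Q_H = 0.5823 × 816 = 475 kJ.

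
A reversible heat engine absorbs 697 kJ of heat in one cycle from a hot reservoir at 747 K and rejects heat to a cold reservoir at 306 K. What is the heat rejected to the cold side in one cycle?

Since the cycle is reversible, η = 1 − T_C/T_H = 1 − 306.00/747.00 = 0.5904.
For a reversible cycle Q_C/Q_H = T_C/T_H, so Q_C = 697 × 306.00/747.00 = 286 kJ.

Q_C ≈ 286 kJ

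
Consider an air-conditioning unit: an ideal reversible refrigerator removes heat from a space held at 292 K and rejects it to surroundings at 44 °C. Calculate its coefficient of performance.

T_H = 44 °C → 44 + 273.15 = 317.15 K.
COP_R = T_C/(T_H − T_C) = 292.00/(317.15 − 292.00) = 11.61.

COP_R ≈ 11.61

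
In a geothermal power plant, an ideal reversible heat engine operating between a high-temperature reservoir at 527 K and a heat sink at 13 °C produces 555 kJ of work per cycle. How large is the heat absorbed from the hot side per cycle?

Q_H ≈ 1214 kJ

T_C = 13 °C → 13 + 273.15 = 286.15 K.
For a reversible engine, η = 1 − T_C/T_H = 1 − 286.15/527.00 = 0.4570.
Q_H = W/η = 555/0.4570 = 1214 kJ.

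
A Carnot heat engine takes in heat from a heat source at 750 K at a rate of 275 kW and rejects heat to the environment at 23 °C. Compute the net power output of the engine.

T_C = 23 °C → 23 + 273.15 = 296.15 K.
For a reversible engine, η = 1 − T_C/T_H = 1 − 296.15/750.00 = 0.6051.
W = η·Q_H = 0.6051 × 275 = 166 kW.

Ẇ ≈ 166 kW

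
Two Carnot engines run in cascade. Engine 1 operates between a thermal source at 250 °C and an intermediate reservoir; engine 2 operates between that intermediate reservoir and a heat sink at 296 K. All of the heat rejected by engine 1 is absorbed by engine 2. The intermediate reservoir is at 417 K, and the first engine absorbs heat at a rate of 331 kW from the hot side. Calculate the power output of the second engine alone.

Ẇ₂ ≈ 76.6 kW

T_H = 250 °C → 250 + 273.15 = 523.15 K.
Heat entering the second stage: Q_m = Q_H·(T_m/T_H) = 331 × 417.00/523.15 = 264 kW.
Second-stage efficiency η₂ = 1 − T_C/T_m = 1 − 296.00/417.00 = 0.2902, so W₂ = η₂·Q_m = 76.6 kW.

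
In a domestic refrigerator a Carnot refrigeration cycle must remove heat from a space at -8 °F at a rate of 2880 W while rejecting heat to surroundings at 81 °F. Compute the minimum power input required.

T_H = 81 °F → (81 − 32) × 5/9 = 27.22 °C = 300.37 K.
T_C = -8 °F → (-8 − 32) × 5/9 = -22.22 °C = 250.93 K.
COP_R = T_C/(T_H − T_C) = 250.93/49.44 = 5.0749.
W = Q_C/COP_R = 2880/5.0749 = 567 W.

Ẇ_in ≈ 567 W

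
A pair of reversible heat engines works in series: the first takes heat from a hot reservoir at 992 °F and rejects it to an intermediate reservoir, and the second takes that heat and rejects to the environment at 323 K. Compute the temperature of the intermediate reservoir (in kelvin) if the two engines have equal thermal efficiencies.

T_H = 992 °F → (992 − 32) × 5/9 = 533.33 °C = 806.48 K.
Equal efficiencies require 1 − T_m/T_H = 1 − T_C/T_m, i.e. T_m/T_H = T_C/T_m, so T_m = √(T_H·T_C) = √(806.48 × 323.00) = 510 K.

T_m ≈ 510 K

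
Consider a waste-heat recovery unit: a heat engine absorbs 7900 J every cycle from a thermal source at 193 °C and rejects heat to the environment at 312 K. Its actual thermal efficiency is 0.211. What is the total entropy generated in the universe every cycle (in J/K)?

T_H = 193 °C → 193 + 273.15 = 466.15 K.
W = η·Q_H = 0.211 × 7900 = 1667 J, so Q_C = Q_H − W = 6233 J.
Reservoir entropy changes: ΔS_H = −Q_H/T_H = −7900/466.15 = -16.95 J/K and ΔS_C = +Q_C/T_C = 6233/312.00 = 19.98 J/K.
ΔS_univ = −Q_H/T_H + Q_C/T_C = 3.03 J/K (> 0, since η = 0.211 < η_Carnot = 0.331).

ΔS_univ ≈ 3.03 J/K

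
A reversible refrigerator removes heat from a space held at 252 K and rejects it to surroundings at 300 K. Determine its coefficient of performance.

The reversible coefficient of performance is COP_R = T_C/(T_H − T_C) = 252.00/(300.00 − 252.00) = 5.25.

COP_R ≈ 5.25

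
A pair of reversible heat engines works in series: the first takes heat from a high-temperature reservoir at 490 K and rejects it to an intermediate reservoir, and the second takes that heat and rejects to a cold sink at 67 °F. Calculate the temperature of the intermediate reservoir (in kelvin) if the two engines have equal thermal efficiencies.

T_m ≈ 378.6 K

T_C = 67 °F → (67 − 32) × 5/9 = 19.44 °C = 292.59 K.
Equal efficiencies require 1 − T_m/T_H = 1 − T_C/T_m, i.e. T_m/T_H = T_C/T_m, so T_m = √(T_H·T_C) = √(490.00 × 292.59) = 378.6 K.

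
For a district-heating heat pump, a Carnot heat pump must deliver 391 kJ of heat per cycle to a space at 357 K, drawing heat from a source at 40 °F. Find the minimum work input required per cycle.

T_C = 40 °F → (40 − 32) × 5/9 = 4.44 °C = 277.59 K.
Reversible heating COP: COP_HP = T_H/(T_H − T_C) = 357.00/79.41 = 4.4959.
W = Q_H/COP_HP = 391/4.4959 = 87.0 kJ.

W_in ≈ 87.0 kJ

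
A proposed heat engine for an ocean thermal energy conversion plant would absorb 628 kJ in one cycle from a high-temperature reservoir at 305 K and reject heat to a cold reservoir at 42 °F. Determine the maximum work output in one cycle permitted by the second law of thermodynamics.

T_C = 42 °F → (42 − 32) × 5/9 = 5.56 °C = 278.71 K.
By the Carnot theorem, η_max = 1 − T_C/T_H = 1 − 278.71/305.00 = 0.0862.
W_max = η_max · Q_H = 0.0862 × 628 = 54.1 kJ.

W_max ≈ 54.1 kJ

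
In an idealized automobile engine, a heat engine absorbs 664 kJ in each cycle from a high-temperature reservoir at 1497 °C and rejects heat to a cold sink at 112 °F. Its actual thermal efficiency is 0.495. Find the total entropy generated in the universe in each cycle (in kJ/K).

T_H = 1497 °C → 1497 + 273.15 = 1770.15 K.
T_C = 112 °F → (112 − 32) × 5/9 = 44.44 °C = 317.59 K.
W = η·Q_H = 0.495 × 664 = 328.7 kJ, so Q_C = Q_H − W = 335.3 kJ.
The hot reservoir loses entropy Q_H/T_H = 664/1770.15 = 0.3751 kJ/K; the cold reservoir gains Q_C/T_C = 335.3/317.59 = 1.056 kJ/K.
ΔS_univ = −Q_H/T_H + Q_C/T_C = 0.681 kJ/K (> 0, since η = 0.495 < η_Carnot = 0.821).

ΔS_univ ≈ 0.681 kJ/K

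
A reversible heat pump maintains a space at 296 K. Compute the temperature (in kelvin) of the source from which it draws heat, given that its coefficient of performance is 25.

T_C ≈ 284 K

COP_HP = T_H/(T_H − T_C) ⇒ T_C = T_H·(COP_HP − 1)/COP_HP = 296.00 × (25 − 1)/25 = 284 K.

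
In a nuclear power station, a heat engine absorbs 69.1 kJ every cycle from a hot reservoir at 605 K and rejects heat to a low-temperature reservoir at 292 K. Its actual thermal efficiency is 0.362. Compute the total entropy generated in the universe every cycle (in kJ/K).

W = η·Q_H = 0.362 × 69.1 = 25.01 kJ, so Q_C = Q_H − W = 44.09 kJ.
Entropy balance on the reservoirs: −Q_H/T_H = -0.1142 kJ/K, +Q_C/T_C = 0.1510 kJ/K.
ΔS_univ = −Q_H/T_H + Q_C/T_C = 0.0368 kJ/K (> 0, since η = 0.362 < η_Carnot = 0.517).

ΔS_univ ≈ 0.0368 kJ/K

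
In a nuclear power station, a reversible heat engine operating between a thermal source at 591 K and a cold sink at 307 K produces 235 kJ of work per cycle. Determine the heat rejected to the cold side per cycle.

Since the cycle is reversible, η = 1 − T_C/T_H = 1 − 307.00/591.00 = 0.4805.
Since Q_C/Q_H = T_C/T_H and Q_H = W/η, Q_C = W·T_C/(T_H − T_C) = 235 × 307.00/284.00 = 254.0 kJ.

Q_C ≈ 254.0 kJ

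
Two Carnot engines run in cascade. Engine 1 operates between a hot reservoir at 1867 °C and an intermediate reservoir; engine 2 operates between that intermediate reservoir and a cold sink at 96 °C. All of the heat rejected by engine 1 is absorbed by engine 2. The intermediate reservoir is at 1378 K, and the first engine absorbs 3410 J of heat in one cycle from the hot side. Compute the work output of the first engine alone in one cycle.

W₁ ≈ 1210 J

T_H = 1867 °C → 1867 + 273.15 = 2140.15 K.
T_C = 96 °C → 96 + 273.15 = 369.15 K.
First-stage efficiency η₁ = 1 − T_m/T_H = 1 − 1378.00/2140.15 = 0.3561.
W₁ = η₁·Q_H = 0.3561 × 3410 = 1210 J.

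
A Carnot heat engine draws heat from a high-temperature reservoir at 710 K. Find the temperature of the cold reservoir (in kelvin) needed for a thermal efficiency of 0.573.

T_C ≈ 303.2 K

From η = 1 − T_C/T_H, T_C = T_H·(1 − η) = 710.00 × (1 − 0.573) = 303.2 K.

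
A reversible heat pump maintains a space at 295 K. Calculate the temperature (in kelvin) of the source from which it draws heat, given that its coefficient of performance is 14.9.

COP_HP = T_H/(T_H − T_C) ⇒ T_C = T_H·(COP_HP − 1)/COP_HP = 295.00 × (14.9 − 1)/14.9 = 275 K.

T_C ≈ 275 K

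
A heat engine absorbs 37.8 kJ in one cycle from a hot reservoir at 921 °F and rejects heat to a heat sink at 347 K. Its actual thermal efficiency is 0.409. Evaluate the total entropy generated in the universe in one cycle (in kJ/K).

T_H = 921 °F → (921 − 32) × 5/9 = 493.89 °C = 767.04 K.
W = η·Q_H = 0.409 × 37.8 = 15.46 kJ, so Q_C = Q_H − W = 22.34 kJ.
Entropy balance on the reservoirs: −Q_H/T_H = -0.04928 kJ/K, +Q_C/T_C = 0.06438 kJ/K.
ΔS_univ = −Q_H/T_H + Q_C/T_C = 0.0151 kJ/K (> 0, since η = 0.409 < η_Carnot = 0.548).

ΔS_univ ≈ 0.0151 kJ/K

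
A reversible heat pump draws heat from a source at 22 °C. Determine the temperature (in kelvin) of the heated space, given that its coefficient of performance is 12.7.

T_H ≈ 320 K

T_C = 22 °C → 22 + 273.15 = 295.15 K.
COP_HP = T_H/(T_H − T_C) ⇒ T_H = T_C·COP_HP/(COP_HP − 1) = 295.15 × 12.7/(12.7 − 1) = 320 K.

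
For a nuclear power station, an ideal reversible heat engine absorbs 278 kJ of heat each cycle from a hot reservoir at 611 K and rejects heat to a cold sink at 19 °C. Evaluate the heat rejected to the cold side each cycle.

T_C = 19 °C → 19 + 273.15 = 292.15 K.
Carnot efficiency: η = 1 − T_C/T_H = 1 − 292.15/611.00 = 0.5218.
For a reversible cycle Q_C/Q_H = T_C/T_H, so Q_C = 278 × 292.15/611.00 = 133 kJ.

Q_C ≈ 133 kJ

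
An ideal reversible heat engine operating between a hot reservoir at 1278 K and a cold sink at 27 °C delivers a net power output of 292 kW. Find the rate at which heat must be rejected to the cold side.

T_C = 27 °C → 27 + 273.15 = 300.15 K.
η_rev = 1 − T_C/T_H = 1 − 300.15/1278.00 = 0.7651.
Since Q_C/Q_H = T_C/T_H and Q_H = W/η, Q_C = W·T_C/(T_H − T_C) = 292 × 300.15/977.85 = 89.6 kW.

Q̇_C ≈ 89.6 kW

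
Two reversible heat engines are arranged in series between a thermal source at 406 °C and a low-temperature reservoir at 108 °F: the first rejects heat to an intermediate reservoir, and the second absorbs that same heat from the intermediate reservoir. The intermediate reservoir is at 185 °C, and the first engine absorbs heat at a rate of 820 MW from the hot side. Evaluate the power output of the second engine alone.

T_H = 406 °C → 406 + 273.15 = 679.15 K.
T_C = 108 °F → (108 − 32) × 5/9 = 42.22 °C = 315.37 K.
T_m = 185 °C → 185 + 273.15 = 458.15 K.
Heat entering the second stage: Q_m = Q_H·(T_m/T_H) = 820 × 458.15/679.15 = 553.2 MW.
Second-stage efficiency η₂ = 1 − T_C/T_m = 1 − 315.37/458.15 = 0.3116, so W₂ = η₂·Q_m = 172.4 MW.

Ẇ₂ ≈ 172.4 MW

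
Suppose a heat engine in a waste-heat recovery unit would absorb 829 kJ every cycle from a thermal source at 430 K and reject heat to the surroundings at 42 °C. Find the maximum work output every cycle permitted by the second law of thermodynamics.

T_C = 42 °C → 42 + 273.15 = 315.15 K.
The upper bound on efficiency is η_max = 1 − T_C/T_H = 1 − 315.15/430.00 = 0.2671.
W_max = η_max · Q_H = 0.2671 × 829 = 221 kJ.

W_max ≈ 221 kJ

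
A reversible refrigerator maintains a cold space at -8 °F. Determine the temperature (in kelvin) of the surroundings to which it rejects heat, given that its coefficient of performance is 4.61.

T_C = -8 °F → (-8 − 32) × 5/9 = -22.22 °C = 250.93 K.
COP_R = T_C/(T_H − T_C) ⇒ T_H = T_C·(1 + 1/COP_R) = 250.93 × (1 + 1/4.61) = 305.4 K.

T_H ≈ 305.4 K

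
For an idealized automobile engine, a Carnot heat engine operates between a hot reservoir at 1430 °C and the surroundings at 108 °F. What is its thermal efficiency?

η ≈ 0.8148

T_H = 1430 °C → 1430 + 273.15 = 1703.15 K.
T_C = 108 °F → (108 − 32) × 5/9 = 42.22 °C = 315.37 K.
η_rev = 1 − T_C/T_H = 1 − 315.37/1703.15 = 0.8148.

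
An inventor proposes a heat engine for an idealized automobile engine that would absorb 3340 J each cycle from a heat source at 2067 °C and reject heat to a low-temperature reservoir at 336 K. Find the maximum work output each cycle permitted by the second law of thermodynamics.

T_H = 2067 °C → 2067 + 273.15 = 2340.15 K.
The upper bound on efficiency is η_max = 1 − T_C/T_H = 1 − 336.00/2340.15 = 0.8564.
W_max = η_max · Q_H = 0.8564 × 3340 = 2860 J.

W_max ≈ 2860 J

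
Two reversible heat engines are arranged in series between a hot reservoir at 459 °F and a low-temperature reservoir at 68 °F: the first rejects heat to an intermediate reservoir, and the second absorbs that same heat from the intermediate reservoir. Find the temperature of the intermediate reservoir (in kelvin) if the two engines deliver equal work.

T_m ≈ 401.8 K

T_H = 459 °F → (459 − 32) × 5/9 = 237.22 °C = 510.37 K.
T_C = 68 °F → (68 − 32) × 5/9 = 20.00 °C = 293.15 K.
For reversible stages Q_m = Q_H·(T_m/T_H). Setting W₁ = Q_H(1 − T_m/T_H) equal to W₂ = Q_m(1 − T_C/T_m) = Q_H·(T_m − T_C)/T_H gives T_H − T_m = T_m − T_C, so T_m = (T_H + T_C)/2 = (510.37 + 293.15)/2 = 401.8 K.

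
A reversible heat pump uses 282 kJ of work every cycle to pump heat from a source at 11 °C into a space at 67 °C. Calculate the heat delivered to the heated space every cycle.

Q_H ≈ 1713 kJ

T_H = 67 °C → 67 + 273.15 = 340.15 K.
T_C = 11 °C → 11 + 273.15 = 284.15 K.
The Carnot heat-pump COP is COP_HP = T_H/(T_H − T_C) = 340.15/56.00 = 6.0741.
Q_H = COP_HP · W = 6.0741 × 282 = 1713 kJ.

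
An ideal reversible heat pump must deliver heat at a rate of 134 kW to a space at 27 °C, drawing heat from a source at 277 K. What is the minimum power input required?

Ẇ_in ≈ 10.34 kW

T_H = 27 °C → 27 + 273.15 = 300.15 K.
The Carnot heat-pump COP is COP_HP = T_H/(T_H − T_C) = 300.15/23.15 = 12.9654.
W = Q_H/COP_HP = 134/12.9654 = 10.34 kW.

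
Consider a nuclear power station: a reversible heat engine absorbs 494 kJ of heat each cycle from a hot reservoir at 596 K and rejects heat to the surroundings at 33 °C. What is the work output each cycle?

W ≈ 240.2 kJ

T_C = 33 °C → 33 + 273.15 = 306.15 K.
Since the cycle is reversible, η = 1 − T_C/T_H = 1 − 306.15/596.00 = 0.4863.
W = η·Q_H = 0.4863 × 494 = 240.2 kJ.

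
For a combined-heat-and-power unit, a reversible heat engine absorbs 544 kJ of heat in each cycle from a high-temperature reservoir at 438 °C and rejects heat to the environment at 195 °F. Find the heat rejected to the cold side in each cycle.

T_H = 438 °C → 438 + 273.15 = 711.15 K.
T_C = 195 °F → (195 − 32) × 5/9 = 90.56 °C = 363.71 K.
The Carnot efficiency is η = 1 − T_C/T_H = 1 − 363.71/711.15 = 0.4886.
For a reversible cycle Q_C/Q_H = T_C/T_H, so Q_C = 544 × 363.71/711.15 = 278 kJ.

Q_C ≈ 278 kJ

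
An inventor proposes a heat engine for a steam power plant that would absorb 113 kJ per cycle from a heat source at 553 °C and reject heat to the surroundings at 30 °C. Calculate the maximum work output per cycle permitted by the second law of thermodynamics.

W_max ≈ 71.54 kJ

T_H = 553 °C → 553 + 273.15 = 826.15 K.
T_C = 30 °C → 30 + 273.15 = 303.15 K.
The second-law ceiling is the Carnot efficiency, η_max = 1 − T_C/T_H = 1 − 303.15/826.15 = 0.6331.
W_max = η_max · Q_H = 0.6331 × 113 = 71.54 kJ.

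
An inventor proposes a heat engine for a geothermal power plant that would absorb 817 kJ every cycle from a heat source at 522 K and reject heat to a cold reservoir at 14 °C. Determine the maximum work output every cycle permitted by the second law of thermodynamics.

T_C = 14 °C → 14 + 273.15 = 287.15 K.
The second-law ceiling is the Carnot efficiency, η_max = 1 − T_C/T_H = 1 − 287.15/522.00 = 0.4499.
W_max = η_max · Q_H = 0.4499 × 817 = 367.6 kJ.

W_max ≈ 367.6 kJ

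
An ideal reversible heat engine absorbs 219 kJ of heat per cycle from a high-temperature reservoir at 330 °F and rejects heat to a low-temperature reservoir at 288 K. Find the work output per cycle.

W ≈ 75.23 kJ

T_H = 330 °F → (330 − 32) × 5/9 = 165.56 °C = 438.71 K.
Since the cycle is reversible, η = 1 − T_C/T_H = 1 − 288.00/438.71 = 0.3435.
W = η·Q_H = 0.3435 × 219 = 75.23 kJ.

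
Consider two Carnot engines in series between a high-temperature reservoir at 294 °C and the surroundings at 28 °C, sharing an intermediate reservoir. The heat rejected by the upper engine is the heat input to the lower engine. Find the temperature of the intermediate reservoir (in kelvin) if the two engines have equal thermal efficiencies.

T_m ≈ 413 K

T_H = 294 °C → 294 + 273.15 = 567.15 K.
T_C = 28 °C → 28 + 273.15 = 301.15 K.
Equal efficiencies require 1 − T_m/T_H = 1 − T_C/T_m, i.e. T_m/T_H = T_C/T_m, so T_m = √(T_H·T_C) = √(567.15 × 301.15) = 413 K.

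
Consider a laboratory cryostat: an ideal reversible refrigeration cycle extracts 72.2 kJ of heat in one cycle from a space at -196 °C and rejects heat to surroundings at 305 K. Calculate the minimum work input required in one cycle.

T_C = -196 °C → -196 + 273.15 = 77.15 K.
The reversible coefficient of performance is COP_R = T_C/(T_H − T_C) = 77.15/227.85 = 0.3386.
W = Q_C/COP_R = 72.2/0.3386 = 213 kJ.

W_in ≈ 213 kJ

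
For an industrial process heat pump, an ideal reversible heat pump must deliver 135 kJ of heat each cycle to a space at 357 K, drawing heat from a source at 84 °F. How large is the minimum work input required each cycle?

T_C = 84 °F → (84 − 32) × 5/9 = 28.89 °C = 302.04 K.
Reversible heating COP: COP_HP = T_H/(T_H − T_C) = 357.00/54.96 = 6.4955.
W = Q_H/COP_HP = 135/6.4955 = 20.8 kJ.

W_in ≈ 20.8 kJ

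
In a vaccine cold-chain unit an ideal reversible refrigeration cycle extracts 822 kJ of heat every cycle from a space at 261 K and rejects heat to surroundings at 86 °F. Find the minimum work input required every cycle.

W_in ≈ 132.7 kJ

T_H = 86 °F → (86 − 32) × 5/9 = 30.00 °C = 303.15 K.
COP_R = T_C/(T_H − T_C) = 261.00/42.15 = 6.1922.
W = Q_C/COP_R = 822/6.1922 = 132.7 kJ.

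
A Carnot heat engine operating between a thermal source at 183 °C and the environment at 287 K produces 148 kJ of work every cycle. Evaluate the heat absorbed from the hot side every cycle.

Q_H ≈ 399 kJ

T_H = 183 °C → 183 + 273.15 = 456.15 K.
Since the cycle is reversible, η = 1 − T_C/T_H = 1 − 287.00/456.15 = 0.3708.
Q_H = W/η = 148/0.3708 = 399 kJ.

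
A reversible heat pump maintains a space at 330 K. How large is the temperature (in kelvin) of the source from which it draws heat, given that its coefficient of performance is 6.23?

COP_HP = T_H/(T_H − T_C) ⇒ T_C = T_H·(COP_HP − 1)/COP_HP = 330.00 × (6.23 − 1)/6.23 = 277.0 K.

T_C ≈ 277.0 K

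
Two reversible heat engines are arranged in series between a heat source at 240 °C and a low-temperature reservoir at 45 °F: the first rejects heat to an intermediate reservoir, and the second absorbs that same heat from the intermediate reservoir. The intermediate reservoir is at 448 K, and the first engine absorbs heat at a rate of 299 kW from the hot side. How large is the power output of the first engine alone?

T_H = 240 °C → 240 + 273.15 = 513.15 K.
T_C = 45 °F → (45 − 32) × 5/9 = 7.22 °C = 280.37 K.
First-stage efficiency η₁ = 1 − T_m/T_H = 1 − 448.00/513.15 = 0.1270.
W₁ = η₁·Q_H = 0.1270 × 299 = 38.0 kW.

Ẇ₁ ≈ 38.0 kW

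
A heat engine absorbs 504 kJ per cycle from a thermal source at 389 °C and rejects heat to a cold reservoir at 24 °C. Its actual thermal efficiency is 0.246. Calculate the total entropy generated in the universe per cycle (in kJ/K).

T_H = 389 °C → 389 + 273.15 = 662.15 K.
T_C = 24 °C → 24 + 273.15 = 297.15 K.
W = η·Q_H = 0.246 × 504 = 124.0 kJ, so Q_C = Q_H − W = 380.0 kJ.
Reservoir entropy changes: ΔS_H = −Q_H/T_H = −504/662.15 = -0.7612 kJ/K and ΔS_C = +Q_C/T_C = 380.0/297.15 = 1.279 kJ/K.
ΔS_univ = −Q_H/T_H + Q_C/T_C = 0.5177 kJ/K (> 0, since η = 0.246 < η_Carnot = 0.551).

ΔS_univ ≈ 0.5177 kJ/K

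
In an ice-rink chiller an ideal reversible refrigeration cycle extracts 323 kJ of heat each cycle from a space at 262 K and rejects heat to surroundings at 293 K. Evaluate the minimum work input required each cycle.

COP_R = T_C/(T_H − T_C) = 262.00/31.00 = 8.4516.
W = Q_C/COP_R = 323/8.4516 = 38.2 kJ.

W_in ≈ 38.2 kJ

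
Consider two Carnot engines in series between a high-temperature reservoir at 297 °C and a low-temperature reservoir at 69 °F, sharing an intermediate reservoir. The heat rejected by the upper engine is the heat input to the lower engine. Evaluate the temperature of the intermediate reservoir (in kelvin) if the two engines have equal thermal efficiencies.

T_H = 297 °C → 297 + 273.15 = 570.15 K.
T_C = 69 °F → (69 − 32) × 5/9 = 20.56 °C = 293.71 K.
Equal efficiencies require 1 − T_m/T_H = 1 − T_C/T_m, i.e. T_m/T_H = T_C/T_m, so T_m = √(T_H·T_C) = √(570.15 × 293.71) = 409.2 K.

T_m ≈ 409.2 K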